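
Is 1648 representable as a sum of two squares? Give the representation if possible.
Not possible

Factorization: 1648 = 2^4 × 103
By Fermat: n is sum of two squares iff every prime p ≡ 3 (mod 4) appears to even power.
Prime(s) ≡ 3 (mod 4) with odd exponent: [(103, 1)]
Therefore 1648 cannot be expressed as a² + b².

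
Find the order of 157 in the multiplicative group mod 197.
98

197 is prime, so ord(157) divides φ(197) = 196.
Divisors of 196: 1, 2, 4, 7, 14, 28, 49, 98, 196.
Repeated squaring: 157^1 ≡ 157, 157^2 ≡ 24, 157^4 ≡ 182, 157^8 ≡ 28, 157^16 ≡ 193, 157^32 ≡ 16, 157^64 ≡ 59, 157^128 ≡ 132 (mod 197).
Test 157^d mod 197 for each divisor d in increasing order:
157^1 ≡ 157
157^2 ≡ 24
157^4 ≡ 182
157^7 = 157^4·157^2·157^1 ≡ 19
157^14 = 157^8·157^4·157^2 ≡ 164
157^28 = 157^16·157^8·157^4 ≡ 104
157^49 = 157^32·157^16·157^1 ≡ 196
157^98 = 157^64·157^32·157^2 ≡ 1  ← first divisor giving 1
The order is 98.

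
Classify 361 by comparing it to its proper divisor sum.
deficient

Proper divisors of 361: sum = 1 + 19 = 20
Since 20 < 361, 361 is deficient.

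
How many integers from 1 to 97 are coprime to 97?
96

97 = 97
φ(n) = n × ∏(1 - 1/p) for each prime p dividing n
φ(97) = 97 × (1 - 1/97) = 96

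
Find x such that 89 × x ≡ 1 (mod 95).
79

gcd(89, 95) = 1, so the inverse exists.
Extended Euclidean algorithm on (95, 89):
95 = 1 × 89 + 6  ⟹  6 = (1)·95 + (-1)·89
89 = 14 × 6 + 5  ⟹  5 = (-14)·95 + (15)·89
6 = 1 × 5 + 1  ⟹  1 = (15)·95 + (-16)·89
So (-16)·89 ≡ 1 (mod 95), i.e. 89^(-1) ≡ -16 ≡ 79 (mod 95).
Check: 89 × 79 = 7031 ≡ 1 (mod 95)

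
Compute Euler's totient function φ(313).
312

313 = 313
φ(n) = n × ∏(1 - 1/p) for each prime p dividing n
φ(313) = 313 × (1 - 1/313) = 312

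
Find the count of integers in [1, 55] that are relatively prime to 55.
40

55 = 5 × 11
φ(n) = n × ∏(1 - 1/p) for each prime p dividing n
φ(55) = 55 × (1 - 1/5) × (1 - 1/11) = 40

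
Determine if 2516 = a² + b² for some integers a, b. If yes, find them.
4² + 50² (a=4, b=50)

Factorization: 2516 = 2^2 × 17 × 37
By Fermat: n is sum of two squares iff every prime p ≡ 3 (mod 4) appears to even power.
All primes ≡ 3 (mod 4) appear to even power.
Search a = 0, 1, 2, … for 2516 - a² a perfect square: first hit at a = 4: 2516 - 16 = 2500 = 50².
2516 = 4² + 50² = 16 + 2500 ✓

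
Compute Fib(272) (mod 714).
441

Matrix identity: Q^n = [[F_(n+1), F_n], [F_n, F_(n-1)]] with Q = [[1,1],[1,0]].
n = 272 = 100010000₂. Square-and-multiply, entries mod 714:
Q^1 = [[1,1],[1,0]]
Q^2 = (Q^1)² = [[2,1],[1,1]]
Q^4 = (Q^2)² = [[5,3],[3,2]]
Q^8 = (Q^4)² = [[34,21],[21,13]]
Q^17 = (Q^8)²·Q = [[442,169],[169,273]]
Q^34 = (Q^17)² = [[443,169],[169,274]]
Q^68 = (Q^34)² = [[614,507],[507,107]]
Q^136 = (Q^68)² = [[13,693],[693,34]]
Q^272 = (Q^136)² = [[610,441],[441,169]]
F_272 mod 714 = Q^272[0][1] = 441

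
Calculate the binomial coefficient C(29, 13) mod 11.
9

Using Lucas' theorem:
Write n=29 and k=13 in base 11:
n in base 11: [2, 7]
k in base 11: [1, 2]
C(29,13) mod 11 = ∏ C(n_i, k_i) mod 11
Digit binomials (mod 11): C(2,1) = 2; C(7,2) = 21 ≡ 10
Product: 2 × 10 = 20 ≡ 9 (mod 11)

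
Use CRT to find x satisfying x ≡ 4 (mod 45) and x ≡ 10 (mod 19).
409

Using Chinese Remainder Theorem:
M = 45 × 19 = 855
M1 = 19, M2 = 45
y1 = 19^(-1) mod 45 = 19
y2 = 45^(-1) mod 19 = 11
x = (4×19×19 + 10×45×11) mod 855 = 409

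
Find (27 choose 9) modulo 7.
3

Using Lucas' theorem:
Write n=27 and k=9 in base 7:
n in base 7: [3, 6]
k in base 7: [1, 2]
C(27,9) mod 7 = ∏ C(n_i, k_i) mod 7
Digit binomials (mod 7): C(3,1) = 3; C(6,2) = 15 ≡ 1
Product: 3 × 1 = 3 ≡ 3 (mod 7)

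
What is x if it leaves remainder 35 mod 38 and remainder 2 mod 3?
35

Using Chinese Remainder Theorem:
M = 38 × 3 = 114
M1 = 3, M2 = 38
y1 = 3^(-1) mod 38 = 13
y2 = 38^(-1) mod 3 = 2
x = (35×3×13 + 2×38×2) mod 114 = 35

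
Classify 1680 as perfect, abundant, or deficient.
abundant

Proper divisors of 1680: sum = 1 + 2 + 3 + 4 + 5 + 6 + 7 + 8 + ... + 336 + 420 + 560 + 840 (39 divisors) = 4272
Since 4272 > 1680, 1680 is abundant.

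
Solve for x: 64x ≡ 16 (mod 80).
x ≡ 4 (mod 5)

gcd(64, 80) = 16, which divides 16, so solutions exist.
Divide through by 16: 4x ≡ 1 (mod 5).
Find 4^(-1) mod 5 by the extended Euclidean algorithm:
5 = 1 × 4 + 1  ⟹  1 = (1)·5 + (-1)·4
So (-1)·4 ≡ 1 (mod 5), i.e. 4^(-1) ≡ -1 ≡ 4 (mod 5).
x ≡ 4 × 1 = 4 ≡ 4 (mod 5).
Check: 64 × 4 = 256 ≡ 16 (mod 80).
x ≡ 4 (mod 5), giving 16 solutions mod 80.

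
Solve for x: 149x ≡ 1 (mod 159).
143

gcd(149, 159) = 1, so the inverse exists.
Extended Euclidean algorithm on (159, 149):
159 = 1 × 149 + 10  ⟹  10 = (1)·159 + (-1)·149
149 = 14 × 10 + 9  ⟹  9 = (-14)·159 + (15)·149
10 = 1 × 9 + 1  ⟹  1 = (15)·159 + (-16)·149
So (-16)·149 ≡ 1 (mod 159), i.e. 149^(-1) ≡ -16 ≡ 143 (mod 159).
Check: 149 × 143 = 21307 ≡ 1 (mod 159)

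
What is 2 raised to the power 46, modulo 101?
82

Repeated squaring. Binary of 46 = 101110.
2^1 ≡ 2 (mod 101); 2^2 ≡ 4 (mod 101); 2^4 ≡ 16 (mod 101); 2^8 ≡ 54 (mod 101); 2^16 ≡ 88 (mod 101); 2^32 ≡ 68 (mod 101)
2^46 = 2^2 × 2^4 × 2^8 × 2^32 ≡ 82 (mod 101)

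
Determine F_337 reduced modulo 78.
1

Matrix identity: Q^n = [[F_(n+1), F_n], [F_n, F_(n-1)]] with Q = [[1,1],[1,0]].
n = 337 = 101010001₂. Square-and-multiply, entries mod 78:
Q^1 = [[1,1],[1,0]]
Q^2 = (Q^1)² = [[2,1],[1,1]]
Q^5 = (Q^2)²·Q = [[8,5],[5,3]]
Q^10 = (Q^5)² = [[11,55],[55,34]]
Q^21 = (Q^10)²·Q = [[5,26],[26,57]]
Q^42 = (Q^21)² = [[77,52],[52,25]]
Q^84 = (Q^42)² = [[53,0],[0,53]]
Q^168 = (Q^84)² = [[1,0],[0,1]]
Q^337 = (Q^168)²·Q = [[1,1],[1,0]]
F_337 mod 78 = Q^337[0][1] = 1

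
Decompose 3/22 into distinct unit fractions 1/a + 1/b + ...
1/8 + 1/88

Greedy algorithm:
3/22: ceiling(22/3) = 8, use 1/8
1/88: ceiling(88/1) = 88, use 1/88
Result: 3/22 = 1/8 + 1/88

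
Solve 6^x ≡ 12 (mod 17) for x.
3

Baby-step giant-step with step n = ⌈√17⌉ = 5.
Baby steps 6^j mod 17 (j:value) for j=0..4: 0:1, 1:6, 2:2, 3:12, 4:4.
h = 12 is already in the table at j=3, so x = 3.
Check: 6^3 ≡ 12 (mod 17).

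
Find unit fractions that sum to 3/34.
1/12 + 1/204

Greedy algorithm:
3/34: ceiling(34/3) = 12, use 1/12
1/204: ceiling(204/1) = 204, use 1/204
Result: 3/34 = 1/12 + 1/204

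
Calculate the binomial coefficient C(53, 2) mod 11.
3

Using Lucas' theorem:
Write n=53 and k=2 in base 11:
n in base 11: [4, 9]
k in base 11: [0, 2]
C(53,2) mod 11 = ∏ C(n_i, k_i) mod 11
Digit binomials (mod 11): C(4,0) = 1; C(9,2) = 36 ≡ 3
Product: 1 × 3 = 3 ≡ 3 (mod 11)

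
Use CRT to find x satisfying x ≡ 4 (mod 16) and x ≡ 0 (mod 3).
36

Using Chinese Remainder Theorem:
M = 16 × 3 = 48
M1 = 3, M2 = 16
y1 = 3^(-1) mod 16 = 11
y2 = 16^(-1) mod 3 = 1
x = (4×3×11 + 0×16×1) mod 48 = 36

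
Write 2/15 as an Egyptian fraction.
1/8 + 1/120

Greedy algorithm:
2/15: ceiling(15/2) = 8, use 1/8
1/120: ceiling(120/1) = 120, use 1/120
Result: 2/15 = 1/8 + 1/120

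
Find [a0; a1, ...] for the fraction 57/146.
[0; 2, 1, 1, 3, 1, 1, 3]

Euclidean algorithm steps:
57 = 0 × 146 + 57
146 = 2 × 57 + 32
57 = 1 × 32 + 25
32 = 1 × 25 + 7
25 = 3 × 7 + 4
7 = 1 × 4 + 3
4 = 1 × 3 + 1
3 = 3 × 1 + 0
Continued fraction: [0; 2, 1, 1, 3, 1, 1, 3]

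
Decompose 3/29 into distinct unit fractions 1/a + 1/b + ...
1/10 + 1/290

Greedy algorithm:
3/29: ceiling(29/3) = 10, use 1/10
1/290: ceiling(290/1) = 290, use 1/290
Result: 3/29 = 1/10 + 1/290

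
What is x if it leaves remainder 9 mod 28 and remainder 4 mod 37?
485

Using Chinese Remainder Theorem:
M = 28 × 37 = 1036
M1 = 37, M2 = 28
y1 = 37^(-1) mod 28 = 25
y2 = 28^(-1) mod 37 = 4
x = (9×37×25 + 4×28×4) mod 1036 = 485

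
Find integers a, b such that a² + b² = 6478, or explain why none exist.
Not possible

Factorization: 6478 = 2 × 41 × 79
By Fermat: n is sum of two squares iff every prime p ≡ 3 (mod 4) appears to even power.
Prime(s) ≡ 3 (mod 4) with odd exponent: [(79, 1)]
Therefore 6478 cannot be expressed as a² + b².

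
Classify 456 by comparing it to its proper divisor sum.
abundant

Proper divisors of 456: sum = 1 + 2 + 3 + 4 + 6 + 8 + 12 + 19 + 24 + 38 + 57 + 76 + 114 + 152 + 228 = 744
Since 744 > 456, 456 is abundant.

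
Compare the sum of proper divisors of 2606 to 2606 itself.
deficient

Proper divisors of 2606: sum = 1 + 2 + 1303 = 1306
Since 1306 < 2606, 2606 is deficient.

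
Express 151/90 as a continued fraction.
[1; 1, 2, 9, 1, 2]

Euclidean algorithm steps:
151 = 1 × 90 + 61
90 = 1 × 61 + 29
61 = 2 × 29 + 3
29 = 9 × 3 + 2
3 = 1 × 2 + 1
2 = 2 × 1 + 0
Continued fraction: [1; 1, 2, 9, 1, 2]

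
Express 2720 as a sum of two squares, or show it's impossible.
4² + 52² (a=4, b=52)

Factorization: 2720 = 2^5 × 5 × 17
By Fermat: n is sum of two squares iff every prime p ≡ 3 (mod 4) appears to even power.
All primes ≡ 3 (mod 4) appear to even power.
Search a = 0, 1, 2, … for 2720 - a² a perfect square: first hit at a = 4: 2720 - 16 = 2704 = 52².
2720 = 4² + 52² = 16 + 2704 ✓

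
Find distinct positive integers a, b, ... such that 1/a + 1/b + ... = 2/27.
1/14 + 1/378

Greedy algorithm:
2/27: ceiling(27/2) = 14, use 1/14
1/378: ceiling(378/1) = 378, use 1/378
Result: 2/27 = 1/14 + 1/378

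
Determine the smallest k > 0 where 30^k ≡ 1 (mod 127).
63

127 is prime, so ord(30) divides φ(127) = 126.
Divisors of 126: 1, 2, 3, 6, 7, 9, 14, 18, 21, 42, 63, 126.
Repeated squaring: 30^1 ≡ 30, 30^2 ≡ 11, 30^4 ≡ 121, 30^8 ≡ 36, 30^16 ≡ 26, 30^32 ≡ 41, 30^64 ≡ 30 (mod 127).
Test 30^d mod 127 for each divisor d in increasing order:
30^1 ≡ 30
30^2 ≡ 11
30^3 = 30^2·30^1 ≡ 76
30^6 = 30^4·30^2 ≡ 61
30^7 = 30^4·30^2·30^1 ≡ 52
30^9 = 30^8·30^1 ≡ 64
30^14 = 30^8·30^4·30^2 ≡ 37
30^18 = 30^16·30^2 ≡ 32
30^21 = 30^16·30^4·30^1 ≡ 19
30^42 = 30^32·30^8·30^2 ≡ 107
30^63 = 30^32·30^16·30^8·30^4·30^2·30^1 ≡ 1  ← first divisor giving 1
The order is 63.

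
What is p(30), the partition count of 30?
5604

p(n) counts ways to write n as a sum of positive integers (order ignored).
Euler's pentagonal recurrence: p(k) = p(k-1) + p(k-2) - p(k-5) - p(k-7) + p(k-12) + p(k-15) - ... (offsets j(3j∓1)/2, signs ++--, p(0)=1, p(<0)=0).
DP table for k = 0..29: p(0)=1, p(1)=1, p(2)=2, p(3)=3, p(4)=5, p(5)=7, p(6)=11, p(7)=15, p(8)=22, p(9)=30, p(10)=42, p(11)=56, p(12)=77, p(13)=101, p(14)=135, p(15)=176, p(16)=231, p(17)=297, p(18)=385, p(19)=490, p(20)=627, p(21)=792, p(22)=1002, p(23)=1255, p(24)=1575, p(25)=1958, p(26)=2436, p(27)=3010, p(28)=3718, p(29)=4565.
Final step: p(30) = p(29) + p(28) - p(25) - p(23) + p(18) + p(15) - p(8) - p(4)
= 4565 + 3718 - 1958 - 1255 + 385 + 176 - 22 - 5
= 5604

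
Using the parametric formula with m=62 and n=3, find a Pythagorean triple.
(3835, 372, 3853)

Euclid's formula: a = m² - n², b = 2mn, c = m² + n²
m = 62, n = 3
a = 62² - 3² = 3844 - 9 = 3835
b = 2 × 62 × 3 = 372
c = 62² + 3² = 3844 + 9 = 3853
Verification: 3835² + 372² = 14707225 + 138384 = 14845609 = 3853² ✓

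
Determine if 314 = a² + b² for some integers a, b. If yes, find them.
5² + 17² (a=5, b=17)

Factorization: 314 = 2 × 157
By Fermat: n is sum of two squares iff every prime p ≡ 3 (mod 4) appears to even power.
All primes ≡ 3 (mod 4) appear to even power.
Search a = 0, 1, 2, … for 314 - a² a perfect square: first hit at a = 5: 314 - 25 = 289 = 17².
314 = 5² + 17² = 25 + 289 ✓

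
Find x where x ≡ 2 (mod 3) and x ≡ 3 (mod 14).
17

Using Chinese Remainder Theorem:
M = 3 × 14 = 42
M1 = 14, M2 = 3
y1 = 14^(-1) mod 3 = 2
y2 = 3^(-1) mod 14 = 5
x = (2×14×2 + 3×3×5) mod 42 = 17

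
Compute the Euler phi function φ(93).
60

93 = 3 × 31
φ(n) = n × ∏(1 - 1/p) for each prime p dividing n
φ(93) = 93 × (1 - 1/3) × (1 - 1/31) = 60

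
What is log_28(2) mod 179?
71

Baby-step giant-step with step n = ⌈√179⌉ = 14.
Baby steps 28^j mod 179 (j:value) for j=0..13: 0:1, 1:28, 2:68, 3:114, 4:149, 5:55, 6:108, 7:160, 8:5, 9:140, 10:161, 11:33, 12:29, 13:96.
Giant-step multiplier: 28^(-14) ≡ 28^(178-14) = 28^164 ≡ 60 (mod 179).
Giant steps γ_i = 2·60^i mod 179: γ_0=2, γ_1=120, γ_2=40, γ_3=73, γ_4=84, γ_5=28 (in table at j=1).
x = i·n + j = 5·14 + 1 = 71.
Check: 28^71 ≡ 2 (mod 179).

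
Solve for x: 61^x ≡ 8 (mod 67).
57

Baby-step giant-step with step n = ⌈√67⌉ = 9.
Baby steps 61^j mod 67 (j:value) for j=0..8: 0:1, 1:61, 2:36, 3:52, 4:23, 5:63, 6:24, 7:57, 8:60.
Giant-step multiplier: 61^(-9) ≡ 61^(66-9) = 61^57 ≡ 8 (mod 67).
Giant steps γ_i = 8·8^i mod 67: γ_0=8, γ_1=64, γ_2=43, γ_3=9, γ_4=5, γ_5=40, γ_6=52 (in table at j=3).
x = i·n + j = 6·9 + 3 = 57.
Check: 61^57 ≡ 8 (mod 67).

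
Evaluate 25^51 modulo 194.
105

Repeated squaring. Binary of 51 = 110011.
25^1 ≡ 25 (mod 194); 25^2 ≡ 43 (mod 194); 25^4 ≡ 103 (mod 194); 25^8 ≡ 133 (mod 194); 25^16 ≡ 35 (mod 194); 25^32 ≡ 61 (mod 194)
25^51 = 25^1 × 25^2 × 25^16 × 25^32 ≡ 105 (mod 194)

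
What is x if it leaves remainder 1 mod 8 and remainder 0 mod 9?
9

Using Chinese Remainder Theorem:
M = 8 × 9 = 72
M1 = 9, M2 = 8
y1 = 9^(-1) mod 8 = 1
y2 = 8^(-1) mod 9 = 8
x = (1×9×1 + 0×8×8) mod 72 = 9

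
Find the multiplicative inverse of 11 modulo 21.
2

gcd(11, 21) = 1, so the inverse exists.
Extended Euclidean algorithm on (21, 11):
21 = 1 × 11 + 10  ⟹  10 = (1)·21 + (-1)·11
11 = 1 × 10 + 1  ⟹  1 = (-1)·21 + (2)·11
So (2)·11 ≡ 1 (mod 21), i.e. 11^(-1) ≡ 2 (mod 21).
Check: 11 × 2 = 22 ≡ 1 (mod 21)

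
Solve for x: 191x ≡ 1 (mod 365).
86

gcd(191, 365) = 1, so the inverse exists.
Extended Euclidean algorithm on (365, 191):
365 = 1 × 191 + 174  ⟹  174 = (1)·365 + (-1)·191
191 = 1 × 174 + 17  ⟹  17 = (-1)·365 + (2)·191
174 = 10 × 17 + 4  ⟹  4 = (11)·365 + (-21)·191
17 = 4 × 4 + 1  ⟹  1 = (-45)·365 + (86)·191
So (86)·191 ≡ 1 (mod 365), i.e. 191^(-1) ≡ 86 (mod 365).
Check: 191 × 86 = 16426 ≡ 1 (mod 365)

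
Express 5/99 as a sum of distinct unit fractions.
1/20 + 1/1980

Greedy algorithm:
5/99: ceiling(99/5) = 20, use 1/20
1/1980: ceiling(1980/1) = 1980, use 1/1980
Result: 5/99 = 1/20 + 1/1980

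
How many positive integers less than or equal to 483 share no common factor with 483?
264

483 = 3 × 7 × 23
φ(n) = n × ∏(1 - 1/p) for each prime p dividing n
φ(483) = 483 × (1 - 1/3) × (1 - 1/7) × (1 - 1/23) = 264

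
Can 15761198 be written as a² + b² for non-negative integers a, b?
Not possible

Factorization: 15761198 = 2 × 199^3
By Fermat: n is sum of two squares iff every prime p ≡ 3 (mod 4) appears to even power.
Prime(s) ≡ 3 (mod 4) with odd exponent: [(199, 3)]
Therefore 15761198 cannot be expressed as a² + b².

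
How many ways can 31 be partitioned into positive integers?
6842

p(n) counts ways to write n as a sum of positive integers (order ignored).
Euler's pentagonal recurrence: p(k) = p(k-1) + p(k-2) - p(k-5) - p(k-7) + p(k-12) + p(k-15) - ... (offsets j(3j∓1)/2, signs ++--, p(0)=1, p(<0)=0).
DP table for k = 0..30: p(0)=1, p(1)=1, p(2)=2, p(3)=3, p(4)=5, p(5)=7, p(6)=11, p(7)=15, p(8)=22, p(9)=30, p(10)=42, p(11)=56, p(12)=77, p(13)=101, p(14)=135, p(15)=176, p(16)=231, p(17)=297, p(18)=385, p(19)=490, p(20)=627, p(21)=792, p(22)=1002, p(23)=1255, p(24)=1575, p(25)=1958, p(26)=2436, p(27)=3010, p(28)=3718, p(29)=4565, p(30)=5604.
Final step: p(31) = p(30) + p(29) - p(26) - p(24) + p(19) + p(16) - p(9) - p(5)
= 5604 + 4565 - 2436 - 1575 + 490 + 231 - 30 - 7
= 6842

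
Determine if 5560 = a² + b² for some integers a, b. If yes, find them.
Not possible

Factorization: 5560 = 2^3 × 5 × 139
By Fermat: n is sum of two squares iff every prime p ≡ 3 (mod 4) appears to even power.
Prime(s) ≡ 3 (mod 4) with odd exponent: [(139, 1)]
Therefore 5560 cannot be expressed as a² + b².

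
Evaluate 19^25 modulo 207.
28

Repeated squaring. Binary of 25 = 11001.
19^1 ≡ 19 (mod 207); 19^2 ≡ 154 (mod 207); 19^4 ≡ 118 (mod 207); 19^8 ≡ 55 (mod 207); 19^16 ≡ 127 (mod 207)
19^25 = 19^1 × 19^8 × 19^16 ≡ 28 (mod 207)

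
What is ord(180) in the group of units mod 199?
9

199 is prime, so ord(180) divides φ(199) = 198.
Divisors of 198: 1, 2, 3, 6, 9, 11, 18, 22, 33, 66, 99, 198.
Repeated squaring: 180^1 ≡ 180, 180^2 ≡ 162, 180^4 ≡ 175, 180^8 ≡ 178, 180^16 ≡ 43, 180^32 ≡ 58, 180^64 ≡ 180, 180^128 ≡ 162 (mod 199).
Test 180^d mod 199 for each divisor d in increasing order:
180^1 ≡ 180
180^2 ≡ 162
180^3 = 180^2·180^1 ≡ 106
180^6 = 180^4·180^2 ≡ 92
180^9 = 180^8·180^1 ≡ 1  ← first divisor giving 1
The order is 9.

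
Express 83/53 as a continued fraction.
[1; 1, 1, 3, 3, 2]

Euclidean algorithm steps:
83 = 1 × 53 + 30
53 = 1 × 30 + 23
30 = 1 × 23 + 7
23 = 3 × 7 + 2
7 = 3 × 2 + 1
2 = 2 × 1 + 0
Continued fraction: [1; 1, 1, 3, 3, 2]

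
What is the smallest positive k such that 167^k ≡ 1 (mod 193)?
192

193 is prime, so ord(167) divides φ(193) = 192.
Divisors of 192: 1, 2, 3, 4, 6, 8, 12, 16, 24, 32, 48, 64, 96, 192.
Repeated squaring: 167^1 ≡ 167, 167^2 ≡ 97, 167^4 ≡ 145, 167^8 ≡ 181, 167^16 ≡ 144, 167^32 ≡ 85, 167^64 ≡ 84, 167^128 ≡ 108 (mod 193).
Test 167^d mod 193 for each divisor d in increasing order:
167^1 ≡ 167
167^2 ≡ 97
167^3 = 167^2·167^1 ≡ 180
167^4 ≡ 145
167^6 = 167^4·167^2 ≡ 169
167^8 ≡ 181
167^12 = 167^8·167^4 ≡ 190
167^16 ≡ 144
167^24 = 167^16·167^8 ≡ 9
167^32 ≡ 85
167^48 = 167^32·167^16 ≡ 81
167^64 ≡ 84
167^96 = 167^64·167^32 ≡ 192
167^192 = 167^128·167^64 ≡ 1  ← first divisor giving 1
The order is 192.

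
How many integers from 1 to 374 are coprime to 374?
160

374 = 2 × 11 × 17
φ(n) = n × ∏(1 - 1/p) for each prime p dividing n
φ(374) = 374 × (1 - 1/2) × (1 - 1/11) × (1 - 1/17) = 160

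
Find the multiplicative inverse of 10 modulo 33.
10

gcd(10, 33) = 1, so the inverse exists.
Extended Euclidean algorithm on (33, 10):
33 = 3 × 10 + 3  ⟹  3 = (1)·33 + (-3)·10
10 = 3 × 3 + 1  ⟹  1 = (-3)·33 + (10)·10
So (10)·10 ≡ 1 (mod 33), i.e. 10^(-1) ≡ 10 (mod 33).
Check: 10 × 10 = 100 ≡ 1 (mod 33)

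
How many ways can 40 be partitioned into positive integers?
37338

p(n) counts ways to write n as a sum of positive integers (order ignored).
Euler's pentagonal recurrence: p(k) = p(k-1) + p(k-2) - p(k-5) - p(k-7) + p(k-12) + p(k-15) - ... (offsets j(3j∓1)/2, signs ++--, p(0)=1, p(<0)=0).
DP table for k = 0..39: p(0)=1, p(1)=1, p(2)=2, p(3)=3, p(4)=5, p(5)=7, p(6)=11, p(7)=15, p(8)=22, p(9)=30, p(10)=42, p(11)=56, p(12)=77, p(13)=101, p(14)=135, p(15)=176, p(16)=231, p(17)=297, p(18)=385, p(19)=490, p(20)=627, p(21)=792, p(22)=1002, p(23)=1255, p(24)=1575, p(25)=1958, p(26)=2436, p(27)=3010, p(28)=3718, p(29)=4565, p(30)=5604, p(31)=6842, p(32)=8349, p(33)=10143, p(34)=12310, p(35)=14883, p(36)=17977, p(37)=21637, p(38)=26015, p(39)=31185.
Final step: p(40) = p(39) + p(38) - p(35) - p(33) + p(28) + p(25) - p(18) - p(14) + p(5) + p(0)
= 31185 + 26015 - 14883 - 10143 + 3718 + 1958 - 385 - 135 + 7 + 1
= 37338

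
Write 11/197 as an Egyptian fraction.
1/18 + 1/3546

Greedy algorithm:
11/197: ceiling(197/11) = 18, use 1/18
1/3546: ceiling(3546/1) = 3546, use 1/3546
Result: 11/197 = 1/18 + 1/3546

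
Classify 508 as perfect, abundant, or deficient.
deficient

Proper divisors of 508: sum = 1 + 2 + 4 + 127 + 254 = 388
Since 388 < 508, 508 is deficient.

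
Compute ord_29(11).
28

29 is prime, so ord(11) divides φ(29) = 28.
Divisors of 28: 1, 2, 4, 7, 14, 28.
Repeated squaring: 11^1 ≡ 11, 11^2 ≡ 5, 11^4 ≡ 25, 11^8 ≡ 16, 11^16 ≡ 24 (mod 29).
Test 11^d mod 29 for each divisor d in increasing order:
11^1 ≡ 11
11^2 ≡ 5
11^4 ≡ 25
11^7 = 11^4·11^2·11^1 ≡ 12
11^14 = 11^8·11^4·11^2 ≡ 28
11^28 = 11^16·11^8·11^4 ≡ 1  ← first divisor giving 1
The order is 28.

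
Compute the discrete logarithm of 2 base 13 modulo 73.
16

Baby-step giant-step with step n = ⌈√73⌉ = 9.
Baby steps 13^j mod 73 (j:value) for j=0..8: 0:1, 1:13, 2:23, 3:7, 4:18, 5:15, 6:49, 7:53, 8:32.
Giant-step multiplier: 13^(-9) ≡ 13^(72-9) = 13^63 ≡ 63 (mod 73).
Giant steps γ_i = 2·63^i mod 73: γ_0=2, γ_1=53 (in table at j=7).
x = i·n + j = 1·9 + 7 = 16.
Check: 13^16 ≡ 2 (mod 73).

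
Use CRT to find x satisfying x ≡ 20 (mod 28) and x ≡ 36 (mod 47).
412

Using Chinese Remainder Theorem:
M = 28 × 47 = 1316
M1 = 47, M2 = 28
y1 = 47^(-1) mod 28 = 3
y2 = 28^(-1) mod 47 = 42
x = (20×47×3 + 36×28×42) mod 1316 = 412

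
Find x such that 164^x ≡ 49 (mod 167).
112

Baby-step giant-step with step n = ⌈√167⌉ = 13.
Baby steps 164^j mod 167 (j:value) for j=0..12: 0:1, 1:164, 2:9, 3:140, 4:81, 5:91, 6:61, 7:151, 8:48, 9:23, 10:98, 11:40, 12:47.
Giant-step multiplier: 164^(-13) ≡ 164^(166-13) = 164^153 ≡ 45 (mod 167).
Giant steps γ_i = 49·45^i mod 167: γ_0=49, γ_1=34, γ_2=27, γ_3=46, γ_4=66, γ_5=131, γ_6=50, γ_7=79, γ_8=48 (in table at j=8).
x = i·n + j = 8·13 + 8 = 112.
Check: 164^112 ≡ 49 (mod 167).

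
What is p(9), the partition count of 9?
30

p(n) counts ways to write n as a sum of positive integers (order ignored).
Examples: 9; 8 + 1; 7 + 2; 7 + 1 + 1; 6 + 3; ... (30 total)
p(9) = 30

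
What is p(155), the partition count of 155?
66493182097

p(n) counts ways to write n as a sum of positive integers (order ignored).
Euler's pentagonal recurrence: p(k) = p(k-1) + p(k-2) - p(k-5) - p(k-7) + p(k-12) + p(k-15) - ... (offsets j(3j∓1)/2, signs ++--, p(0)=1, p(<0)=0).
DP table for k = 0..154: p(0)=1, p(1)=1, p(2)=2, p(3)=3, p(4)=5, p(5)=7, p(6)=11, p(7)=15, p(8)=22, p(9)=30, p(10)=42, p(11)=56, p(12)=77, p(13)=101, p(14)=135, p(15)=176, p(16)=231, p(17)=297, p(18)=385, p(19)=490, p(20)=627, p(21)=792, p(22)=1002, p(23)=1255, p(24)=1575, p(25)=1958, p(26)=2436, p(27)=3010, p(28)=3718, p(29)=4565, p(30)=5604, p(31)=6842, p(32)=8349, p(33)=10143, p(34)=12310, p(35)=14883, p(36)=17977, p(37)=21637, p(38)=26015, p(39)=31185, p(40)=37338, p(41)=44583, p(42)=53174, p(43)=63261, p(44)=75175, p(45)=89134, p(46)=105558, p(47)=124754, p(48)=147273, p(49)=173525, p(50)=204226, p(51)=239943, p(52)=281589, p(53)=329931, p(54)=386155, p(55)=451276, p(56)=526823, p(57)=614154, p(58)=715220, p(59)=831820, p(60)=966467, p(61)=1121505, p(62)=1300156, p(63)=1505499, p(64)=1741630, p(65)=2012558, p(66)=2323520, p(67)=2679689, p(68)=3087735, p(69)=3554345, p(70)=4087968, p(71)=4697205, p(72)=5392783, p(73)=6185689, p(74)=7089500, p(75)=8118264, p(76)=9289091, p(77)=10619863, p(78)=12132164, p(79)=13848650, p(80)=15796476, p(81)=18004327, p(82)=20506255, p(83)=23338469, p(84)=26543660, p(85)=30167357, p(86)=34262962, p(87)=38887673, p(88)=44108109, p(89)=49995925, p(90)=56634173, p(91)=64112359, p(92)=72533807, p(93)=82010177, p(94)=92669720, p(95)=104651419, p(96)=118114304, p(97)=133230930, p(98)=150198136, p(99)=169229875, p(100)=190569292, p(101)=214481126, p(102)=241265379, p(103)=271248950, p(104)=304801365, p(105)=342325709, p(106)=384276336, p(107)=431149389, p(108)=483502844, p(109)=541946240, p(110)=607163746, p(111)=679903203, p(112)=761002156, p(113)=851376628, p(114)=952050665, p(115)=1064144451, p(116)=1188908248, p(117)=1327710076, p(118)=1482074143, p(119)=1653668665, p(120)=1844349560, p(121)=2056148051, p(122)=2291320912, p(123)=2552338241, p(124)=2841940500, p(125)=3163127352, p(126)=3519222692, p(127)=3913864295, p(128)=4351078600, p(129)=4835271870, p(130)=5371315400, p(131)=5964539504, p(132)=6620830889, p(133)=7346629512, p(134)=8149040695, p(135)=9035836076, p(136)=10015581680, p(137)=11097645016, p(138)=12292341831, p(139)=13610949895, p(140)=15065878135, p(141)=16670689208, p(142)=18440293320, p(143)=20390982757, p(144)=22540654445, p(145)=24908858009, p(146)=27517052599, p(147)=30388671978, p(148)=33549419497, p(149)=37027355200, p(150)=40853235313, p(151)=45060624582, p(152)=49686288421, p(153)=54770336324, p(154)=60356673280.
Final step: p(155) = p(154) + p(153) - p(150) - p(148) + p(143) + p(140) - p(133) - p(129) + p(120) + p(115) - p(104) - p(98) + p(85) + p(78) - p(63) - p(55) + p(38) + p(29) - p(10) - p(0)
= 60356673280 + 54770336324 - 40853235313 - 33549419497 + 20390982757 + 15065878135 - 7346629512 - 4835271870 + 1844349560 + 1064144451 - 304801365 - 150198136 + 30167357 + 12132164 - 1505499 - 451276 + 26015 + 4565 - 42 - 1
= 66493182097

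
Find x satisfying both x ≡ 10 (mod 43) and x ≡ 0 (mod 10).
10

Using Chinese Remainder Theorem:
M = 43 × 10 = 430
M1 = 10, M2 = 43
y1 = 10^(-1) mod 43 = 13
y2 = 43^(-1) mod 10 = 7
x = (10×10×13 + 0×43×7) mod 430 = 10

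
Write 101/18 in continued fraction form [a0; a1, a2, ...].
[5; 1, 1, 1, 1, 3]

Euclidean algorithm steps:
101 = 5 × 18 + 11
18 = 1 × 11 + 7
11 = 1 × 7 + 4
7 = 1 × 4 + 3
4 = 1 × 3 + 1
3 = 3 × 1 + 0
Continued fraction: [5; 1, 1, 1, 1, 3]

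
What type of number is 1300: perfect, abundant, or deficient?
abundant

Proper divisors of 1300: sum = 1 + 2 + 4 + 5 + 10 + 13 + 20 + 25 + ... + 130 + 260 + 325 + 650 (17 divisors) = 1738
Since 1738 > 1300, 1300 is abundant.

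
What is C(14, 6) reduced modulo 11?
0

Using Lucas' theorem:
Write n=14 and k=6 in base 11:
n in base 11: [1, 3]
k in base 11: [0, 6]
C(14,6) mod 11 = ∏ C(n_i, k_i) mod 11
Digit binomials (mod 11): C(1,0) = 1; C(3,6) = 0 (k_i > n_i)
Product: 1 × 0 = 0 ≡ 0 (mod 11)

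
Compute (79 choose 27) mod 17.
10

Using Lucas' theorem:
Write n=79 and k=27 in base 17:
n in base 17: [4, 11]
k in base 17: [1, 10]
C(79,27) mod 17 = ∏ C(n_i, k_i) mod 17
Digit binomials (mod 17): C(4,1) = 4; C(11,10) = 11
Product: 4 × 11 = 44 ≡ 10 (mod 17)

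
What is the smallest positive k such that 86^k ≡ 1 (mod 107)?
53

107 is prime, so ord(86) divides φ(107) = 106.
Divisors of 106: 1, 2, 53, 106.
Repeated squaring: 86^1 ≡ 86, 86^2 ≡ 13, 86^4 ≡ 62, 86^8 ≡ 99, 86^16 ≡ 64, 86^32 ≡ 30, 86^64 ≡ 44 (mod 107).
Test 86^d mod 107 for each divisor d in increasing order:
86^1 ≡ 86
86^2 ≡ 13
86^53 = 86^32·86^16·86^4·86^1 ≡ 1  ← first divisor giving 1
The order is 53.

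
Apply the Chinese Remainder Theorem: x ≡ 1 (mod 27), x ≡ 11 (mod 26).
271

Using Chinese Remainder Theorem:
M = 27 × 26 = 702
M1 = 26, M2 = 27
y1 = 26^(-1) mod 27 = 26
y2 = 27^(-1) mod 26 = 1
x = (1×26×26 + 11×27×1) mod 702 = 271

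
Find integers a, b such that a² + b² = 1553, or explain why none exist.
23² + 32² (a=23, b=32)

Factorization: 1553 = 1553
By Fermat: n is sum of two squares iff every prime p ≡ 3 (mod 4) appears to even power.
All primes ≡ 3 (mod 4) appear to even power.
Search a = 0, 1, 2, … for 1553 - a² a perfect square: first hit at a = 23: 1553 - 529 = 1024 = 32².
1553 = 23² + 32² = 529 + 1024 ✓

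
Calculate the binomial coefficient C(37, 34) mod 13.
9

Using Lucas' theorem:
Write n=37 and k=34 in base 13:
n in base 13: [2, 11]
k in base 13: [2, 8]
C(37,34) mod 13 = ∏ C(n_i, k_i) mod 13
Digit binomials (mod 13): C(2,2) = 1; C(11,8) = 165 ≡ 9
Product: 1 × 9 = 9 ≡ 9 (mod 13)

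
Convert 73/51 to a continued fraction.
[1; 2, 3, 7]

Euclidean algorithm steps:
73 = 1 × 51 + 22
51 = 2 × 22 + 7
22 = 3 × 7 + 1
7 = 7 × 1 + 0
Continued fraction: [1; 2, 3, 7]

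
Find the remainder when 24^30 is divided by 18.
0

Repeated squaring. Binary of 30 = 11110.
24^1 ≡ 6 (mod 18); 24^2 ≡ 0 (mod 18); 24^4 ≡ 0 (mod 18); 24^8 ≡ 0 (mod 18); 24^16 ≡ 0 (mod 18)
24^30 = 24^2 × 24^4 × 24^8 × 24^16 ≡ 0 (mod 18)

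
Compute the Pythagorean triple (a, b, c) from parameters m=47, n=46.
(93, 4324, 4325)

Euclid's formula: a = m² - n², b = 2mn, c = m² + n²
m = 47, n = 46
a = 47² - 46² = 2209 - 2116 = 93
b = 2 × 47 × 46 = 4324
c = 47² + 46² = 2209 + 2116 = 4325
Verification: 93² + 4324² = 8649 + 18696976 = 18705625 = 4325² ✓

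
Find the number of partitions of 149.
37027355200

p(n) counts ways to write n as a sum of positive integers (order ignored).
Euler's pentagonal recurrence: p(k) = p(k-1) + p(k-2) - p(k-5) - p(k-7) + p(k-12) + p(k-15) - ... (offsets j(3j∓1)/2, signs ++--, p(0)=1, p(<0)=0).
DP table for k = 0..148: p(0)=1, p(1)=1, p(2)=2, p(3)=3, p(4)=5, p(5)=7, p(6)=11, p(7)=15, p(8)=22, p(9)=30, p(10)=42, p(11)=56, p(12)=77, p(13)=101, p(14)=135, p(15)=176, p(16)=231, p(17)=297, p(18)=385, p(19)=490, p(20)=627, p(21)=792, p(22)=1002, p(23)=1255, p(24)=1575, p(25)=1958, p(26)=2436, p(27)=3010, p(28)=3718, p(29)=4565, p(30)=5604, p(31)=6842, p(32)=8349, p(33)=10143, p(34)=12310, p(35)=14883, p(36)=17977, p(37)=21637, p(38)=26015, p(39)=31185, p(40)=37338, p(41)=44583, p(42)=53174, p(43)=63261, p(44)=75175, p(45)=89134, p(46)=105558, p(47)=124754, p(48)=147273, p(49)=173525, p(50)=204226, p(51)=239943, p(52)=281589, p(53)=329931, p(54)=386155, p(55)=451276, p(56)=526823, p(57)=614154, p(58)=715220, p(59)=831820, p(60)=966467, p(61)=1121505, p(62)=1300156, p(63)=1505499, p(64)=1741630, p(65)=2012558, p(66)=2323520, p(67)=2679689, p(68)=3087735, p(69)=3554345, p(70)=4087968, p(71)=4697205, p(72)=5392783, p(73)=6185689, p(74)=7089500, p(75)=8118264, p(76)=9289091, p(77)=10619863, p(78)=12132164, p(79)=13848650, p(80)=15796476, p(81)=18004327, p(82)=20506255, p(83)=23338469, p(84)=26543660, p(85)=30167357, p(86)=34262962, p(87)=38887673, p(88)=44108109, p(89)=49995925, p(90)=56634173, p(91)=64112359, p(92)=72533807, p(93)=82010177, p(94)=92669720, p(95)=104651419, p(96)=118114304, p(97)=133230930, p(98)=150198136, p(99)=169229875, p(100)=190569292, p(101)=214481126, p(102)=241265379, p(103)=271248950, p(104)=304801365, p(105)=342325709, p(106)=384276336, p(107)=431149389, p(108)=483502844, p(109)=541946240, p(110)=607163746, p(111)=679903203, p(112)=761002156, p(113)=851376628, p(114)=952050665, p(115)=1064144451, p(116)=1188908248, p(117)=1327710076, p(118)=1482074143, p(119)=1653668665, p(120)=1844349560, p(121)=2056148051, p(122)=2291320912, p(123)=2552338241, p(124)=2841940500, p(125)=3163127352, p(126)=3519222692, p(127)=3913864295, p(128)=4351078600, p(129)=4835271870, p(130)=5371315400, p(131)=5964539504, p(132)=6620830889, p(133)=7346629512, p(134)=8149040695, p(135)=9035836076, p(136)=10015581680, p(137)=11097645016, p(138)=12292341831, p(139)=13610949895, p(140)=15065878135, p(141)=16670689208, p(142)=18440293320, p(143)=20390982757, p(144)=22540654445, p(145)=24908858009, p(146)=27517052599, p(147)=30388671978, p(148)=33549419497.
Final step: p(149) = p(148) + p(147) - p(144) - p(142) + p(137) + p(134) - p(127) - p(123) + p(114) + p(109) - p(98) - p(92) + p(79) + p(72) - p(57) - p(49) + p(32) + p(23) - p(4)
= 33549419497 + 30388671978 - 22540654445 - 18440293320 + 11097645016 + 8149040695 - 3913864295 - 2552338241 + 952050665 + 541946240 - 150198136 - 72533807 + 13848650 + 5392783 - 614154 - 173525 + 8349 + 1255 - 5
= 37027355200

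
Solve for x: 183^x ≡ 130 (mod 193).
16

Baby-step giant-step with step n = ⌈√193⌉ = 14.
Baby steps 183^j mod 193 (j:value) for j=0..13: 0:1, 1:183, 2:100, 3:158, 4:157, 5:167, 6:67, 7:102, 8:138, 9:164, 10:97, 11:188, 12:50, 13:79.
Giant-step multiplier: 183^(-14) ≡ 183^(192-14) = 183^178 ≡ 75 (mod 193).
Giant steps γ_i = 130·75^i mod 193: γ_0=130, γ_1=100 (in table at j=2).
x = i·n + j = 1·14 + 2 = 16.
Check: 183^16 ≡ 130 (mod 193).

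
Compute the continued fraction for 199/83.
[2; 2, 1, 1, 16]

Euclidean algorithm steps:
199 = 2 × 83 + 33
83 = 2 × 33 + 17
33 = 1 × 17 + 16
17 = 1 × 16 + 1
16 = 16 × 1 + 0
Continued fraction: [2; 2, 1, 1, 16]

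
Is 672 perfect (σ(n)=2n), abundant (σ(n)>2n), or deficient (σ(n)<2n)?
abundant

Proper divisors of 672: sum = 1 + 2 + 3 + 4 + 6 + 7 + 8 + 12 + ... + 112 + 168 + 224 + 336 (23 divisors) = 1344
Since 1344 > 672, 672 is abundant.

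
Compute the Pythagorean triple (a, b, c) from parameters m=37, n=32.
(345, 2368, 2393)

Euclid's formula: a = m² - n², b = 2mn, c = m² + n²
m = 37, n = 32
a = 37² - 32² = 1369 - 1024 = 345
b = 2 × 37 × 32 = 2368
c = 37² + 32² = 1369 + 1024 = 2393
Verification: 345² + 2368² = 119025 + 5607424 = 5726449 = 2393² ✓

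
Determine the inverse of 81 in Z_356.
189

gcd(81, 356) = 1, so the inverse exists.
Extended Euclidean algorithm on (356, 81):
356 = 4 × 81 + 32  ⟹  32 = (1)·356 + (-4)·81
81 = 2 × 32 + 17  ⟹  17 = (-2)·356 + (9)·81
32 = 1 × 17 + 15  ⟹  15 = (3)·356 + (-13)·81
17 = 1 × 15 + 2  ⟹  2 = (-5)·356 + (22)·81
15 = 7 × 2 + 1  ⟹  1 = (38)·356 + (-167)·81
So (-167)·81 ≡ 1 (mod 356), i.e. 81^(-1) ≡ -167 ≡ 189 (mod 356).
Check: 81 × 189 = 15309 ≡ 1 (mod 356)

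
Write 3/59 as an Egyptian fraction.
1/20 + 1/1180

Greedy algorithm:
3/59: ceiling(59/3) = 20, use 1/20
1/1180: ceiling(1180/1) = 1180, use 1/1180
Result: 3/59 = 1/20 + 1/1180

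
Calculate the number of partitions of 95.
104651419

p(n) counts ways to write n as a sum of positive integers (order ignored).
Euler's pentagonal recurrence: p(k) = p(k-1) + p(k-2) - p(k-5) - p(k-7) + p(k-12) + p(k-15) - ... (offsets j(3j∓1)/2, signs ++--, p(0)=1, p(<0)=0).
DP table for k = 0..94: p(0)=1, p(1)=1, p(2)=2, p(3)=3, p(4)=5, p(5)=7, p(6)=11, p(7)=15, p(8)=22, p(9)=30, p(10)=42, p(11)=56, p(12)=77, p(13)=101, p(14)=135, p(15)=176, p(16)=231, p(17)=297, p(18)=385, p(19)=490, p(20)=627, p(21)=792, p(22)=1002, p(23)=1255, p(24)=1575, p(25)=1958, p(26)=2436, p(27)=3010, p(28)=3718, p(29)=4565, p(30)=5604, p(31)=6842, p(32)=8349, p(33)=10143, p(34)=12310, p(35)=14883, p(36)=17977, p(37)=21637, p(38)=26015, p(39)=31185, p(40)=37338, p(41)=44583, p(42)=53174, p(43)=63261, p(44)=75175, p(45)=89134, p(46)=105558, p(47)=124754, p(48)=147273, p(49)=173525, p(50)=204226, p(51)=239943, p(52)=281589, p(53)=329931, p(54)=386155, p(55)=451276, p(56)=526823, p(57)=614154, p(58)=715220, p(59)=831820, p(60)=966467, p(61)=1121505, p(62)=1300156, p(63)=1505499, p(64)=1741630, p(65)=2012558, p(66)=2323520, p(67)=2679689, p(68)=3087735, p(69)=3554345, p(70)=4087968, p(71)=4697205, p(72)=5392783, p(73)=6185689, p(74)=7089500, p(75)=8118264, p(76)=9289091, p(77)=10619863, p(78)=12132164, p(79)=13848650, p(80)=15796476, p(81)=18004327, p(82)=20506255, p(83)=23338469, p(84)=26543660, p(85)=30167357, p(86)=34262962, p(87)=38887673, p(88)=44108109, p(89)=49995925, p(90)=56634173, p(91)=64112359, p(92)=72533807, p(93)=82010177, p(94)=92669720.
Final step: p(95) = p(94) + p(93) - p(90) - p(88) + p(83) + p(80) - p(73) - p(69) + p(60) + p(55) - p(44) - p(38) + p(25) + p(18) - p(3)
= 92669720 + 82010177 - 56634173 - 44108109 + 23338469 + 15796476 - 6185689 - 3554345 + 966467 + 451276 - 75175 - 26015 + 1958 + 385 - 3
= 104651419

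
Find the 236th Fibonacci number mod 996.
489

Matrix identity: Q^n = [[F_(n+1), F_n], [F_n, F_(n-1)]] with Q = [[1,1],[1,0]].
n = 236 = 11101100₂. Square-and-multiply, entries mod 996:
Q^1 = [[1,1],[1,0]]
Q^3 = (Q^1)²·Q = [[3,2],[2,1]]
Q^7 = (Q^3)²·Q = [[21,13],[13,8]]
Q^14 = (Q^7)² = [[610,377],[377,233]]
Q^29 = (Q^14)²·Q = [[380,293],[293,87]]
Q^59 = (Q^29)²·Q = [[552,173],[173,379]]
Q^118 = (Q^59)² = [[973,707],[707,266]]
Q^236 = (Q^118)² = [[386,489],[489,893]]
F_236 mod 996 = Q^236[0][1] = 489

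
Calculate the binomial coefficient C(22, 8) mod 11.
0

Using Lucas' theorem:
Write n=22 and k=8 in base 11:
n in base 11: [2, 0]
k in base 11: [0, 8]
C(22,8) mod 11 = ∏ C(n_i, k_i) mod 11
Digit binomials (mod 11): C(2,0) = 1; C(0,8) = 0 (k_i > n_i)
Product: 1 × 0 = 0 ≡ 0 (mod 11)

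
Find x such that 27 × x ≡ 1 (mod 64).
19

gcd(27, 64) = 1, so the inverse exists.
Extended Euclidean algorithm on (64, 27):
64 = 2 × 27 + 10  ⟹  10 = (1)·64 + (-2)·27
27 = 2 × 10 + 7  ⟹  7 = (-2)·64 + (5)·27
10 = 1 × 7 + 3  ⟹  3 = (3)·64 + (-7)·27
7 = 2 × 3 + 1  ⟹  1 = (-8)·64 + (19)·27
So (19)·27 ≡ 1 (mod 64), i.e. 27^(-1) ≡ 19 (mod 64).
Check: 27 × 19 = 513 ≡ 1 (mod 64)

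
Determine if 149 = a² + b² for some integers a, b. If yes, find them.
7² + 10² (a=7, b=10)

Factorization: 149 = 149
By Fermat: n is sum of two squares iff every prime p ≡ 3 (mod 4) appears to even power.
All primes ≡ 3 (mod 4) appear to even power.
Search a = 0, 1, 2, … for 149 - a² a perfect square: first hit at a = 7: 149 - 49 = 100 = 10².
149 = 7² + 10² = 49 + 100 ✓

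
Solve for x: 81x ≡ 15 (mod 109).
x ≡ 89 (mod 109)

gcd(81, 109) = 1, which divides 15, so solutions exist.
Find 81^(-1) mod 109 by the extended Euclidean algorithm:
109 = 1 × 81 + 28  ⟹  28 = (1)·109 + (-1)·81
81 = 2 × 28 + 25  ⟹  25 = (-2)·109 + (3)·81
28 = 1 × 25 + 3  ⟹  3 = (3)·109 + (-4)·81
25 = 8 × 3 + 1  ⟹  1 = (-26)·109 + (35)·81
So (35)·81 ≡ 1 (mod 109), i.e. 81^(-1) ≡ 35 (mod 109).
x ≡ 35 × 15 = 525 ≡ 89 (mod 109).
Check: 81 × 89 = 7209 ≡ 15 (mod 109).
Unique solution: x ≡ 89 (mod 109)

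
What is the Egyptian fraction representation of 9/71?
1/8 + 1/568

Greedy algorithm:
9/71: ceiling(71/9) = 8, use 1/8
1/568: ceiling(568/1) = 568, use 1/568
Result: 9/71 = 1/8 + 1/568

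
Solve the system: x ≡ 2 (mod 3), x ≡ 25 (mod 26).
77

Using Chinese Remainder Theorem:
M = 3 × 26 = 78
M1 = 26, M2 = 3
y1 = 26^(-1) mod 3 = 2
y2 = 3^(-1) mod 26 = 9
x = (2×26×2 + 25×3×9) mod 78 = 77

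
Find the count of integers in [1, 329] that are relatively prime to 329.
276

329 = 7 × 47
φ(n) = n × ∏(1 - 1/p) for each prime p dividing n
φ(329) = 329 × (1 - 1/7) × (1 - 1/47) = 276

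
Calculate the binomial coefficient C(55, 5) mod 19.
13

Using Lucas' theorem:
Write n=55 and k=5 in base 19:
n in base 19: [2, 17]
k in base 19: [0, 5]
C(55,5) mod 19 = ∏ C(n_i, k_i) mod 19
Digit binomials (mod 19): C(2,0) = 1; C(17,5) = 6188 ≡ 13
Product: 1 × 13 = 13 ≡ 13 (mod 19)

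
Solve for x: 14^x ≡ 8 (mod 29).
11

Baby-step giant-step with step n = ⌈√29⌉ = 6.
Baby steps 14^j mod 29 (j:value) for j=0..5: 0:1, 1:14, 2:22, 3:18, 4:20, 5:19.
Giant-step multiplier: 14^(-6) ≡ 14^(28-6) = 14^22 ≡ 6 (mod 29).
Giant steps γ_i = 8·6^i mod 29: γ_0=8, γ_1=19 (in table at j=5).
x = i·n + j = 1·6 + 5 = 11.
Check: 14^11 ≡ 8 (mod 29).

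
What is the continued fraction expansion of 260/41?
[6; 2, 1, 13]

Euclidean algorithm steps:
260 = 6 × 41 + 14
41 = 2 × 14 + 13
14 = 1 × 13 + 1
13 = 13 × 1 + 0
Continued fraction: [6; 2, 1, 13]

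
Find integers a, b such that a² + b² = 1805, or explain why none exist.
19² + 38² (a=19, b=38)

Factorization: 1805 = 5 × 19^2
By Fermat: n is sum of two squares iff every prime p ≡ 3 (mod 4) appears to even power.
All primes ≡ 3 (mod 4) appear to even power.
Search a = 0, 1, 2, … for 1805 - a² a perfect square: first hit at a = 19: 1805 - 361 = 1444 = 38².
1805 = 19² + 38² = 361 + 1444 ✓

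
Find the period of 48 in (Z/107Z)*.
53

107 is prime, so ord(48) divides φ(107) = 106.
Divisors of 106: 1, 2, 53, 106.
Repeated squaring: 48^1 ≡ 48, 48^2 ≡ 57, 48^4 ≡ 39, 48^8 ≡ 23, 48^16 ≡ 101, 48^32 ≡ 36, 48^64 ≡ 12 (mod 107).
Test 48^d mod 107 for each divisor d in increasing order:
48^1 ≡ 48
48^2 ≡ 57
48^53 = 48^32·48^16·48^4·48^1 ≡ 1  ← first divisor giving 1
The order is 53.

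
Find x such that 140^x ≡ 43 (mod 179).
18

Baby-step giant-step with step n = ⌈√179⌉ = 14.
Baby steps 140^j mod 179 (j:value) for j=0..13: 0:1, 1:140, 2:89, 3:109, 4:45, 5:35, 6:67, 7:72, 8:56, 9:143, 10:151, 11:18, 12:14, 13:170.
Giant-step multiplier: 140^(-14) ≡ 140^(178-14) = 140^164 ≡ 51 (mod 179).
Giant steps γ_i = 43·51^i mod 179: γ_0=43, γ_1=45 (in table at j=4).
x = i·n + j = 1·14 + 4 = 18.
Check: 140^18 ≡ 43 (mod 179).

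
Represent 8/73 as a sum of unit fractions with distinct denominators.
1/10 + 1/105 + 1/15330

Greedy algorithm:
8/73: ceiling(73/8) = 10, use 1/10
7/730: ceiling(730/7) = 105, use 1/105
1/15330: ceiling(15330/1) = 15330, use 1/15330
Result: 8/73 = 1/10 + 1/105 + 1/15330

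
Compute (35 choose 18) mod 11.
0

Using Lucas' theorem:
Write n=35 and k=18 in base 11:
n in base 11: [3, 2]
k in base 11: [1, 7]
C(35,18) mod 11 = ∏ C(n_i, k_i) mod 11
Digit binomials (mod 11): C(3,1) = 3; C(2,7) = 0 (k_i > n_i)
Product: 3 × 0 = 0 ≡ 0 (mod 11)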